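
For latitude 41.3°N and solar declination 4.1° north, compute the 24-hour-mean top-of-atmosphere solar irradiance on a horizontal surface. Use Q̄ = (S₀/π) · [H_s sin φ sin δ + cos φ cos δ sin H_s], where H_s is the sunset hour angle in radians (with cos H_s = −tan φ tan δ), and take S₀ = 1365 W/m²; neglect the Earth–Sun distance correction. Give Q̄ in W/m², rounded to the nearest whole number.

cos H_s = −tan(41.3°) · tan(4.1°) = -0.0630, so H_s = arccos(-0.0630) = 93.61°. In radians, H_s = 1.6338.
H_s sin φ sin δ = 1.6338 × 0.6600 × 0.0715 = 0.0771.
cos φ cos δ sin H_s = 0.7513 × 0.9974 × 0.9980 = 0.7478.
Q̄ = (1365/π) × (0.0771 + 0.7478) = 434.49 × 0.8249 = 358.41 W/m².

358 W/m²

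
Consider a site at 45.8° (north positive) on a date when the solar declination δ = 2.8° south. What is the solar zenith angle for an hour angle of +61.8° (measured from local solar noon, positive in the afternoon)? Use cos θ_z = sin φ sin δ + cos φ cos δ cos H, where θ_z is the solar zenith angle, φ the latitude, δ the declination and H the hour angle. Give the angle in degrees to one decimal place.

cos θ_z = sin φ sin δ + cos φ cos δ cos H = (0.7169)(-0.0488) + (0.6972)(0.9988)(0.4726) = 0.2941.
θ_z = arccos(0.2941) = 72.90°.

72.9°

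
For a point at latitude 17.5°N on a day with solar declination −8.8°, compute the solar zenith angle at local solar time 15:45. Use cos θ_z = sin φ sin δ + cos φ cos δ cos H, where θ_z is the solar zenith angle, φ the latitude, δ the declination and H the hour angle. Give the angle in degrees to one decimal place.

61.5°

Hour angle H = 15° × (15.75 − 12) = 56.25°.
cos θ_z = sin(17.5°) sin(-8.8°) + cos(17.5°) cos(-8.8°) cos(56.25°) = -0.0460 + 0.5236 = 0.4776.
θ_z = arccos(0.4776) = 61.47°.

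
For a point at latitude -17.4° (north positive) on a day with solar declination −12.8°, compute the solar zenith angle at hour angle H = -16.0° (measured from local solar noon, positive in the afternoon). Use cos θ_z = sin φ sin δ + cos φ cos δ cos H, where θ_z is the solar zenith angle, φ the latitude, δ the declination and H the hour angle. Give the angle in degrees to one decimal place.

With φ = -17.4°, δ = -12.8°, H = -16.00°: sin φ sin δ = 0.0663, cos φ cos δ cos H = 0.8945, so cos θ_z = 0.9608.
θ_z = arccos(0.9608) = 16.10°.

16.1°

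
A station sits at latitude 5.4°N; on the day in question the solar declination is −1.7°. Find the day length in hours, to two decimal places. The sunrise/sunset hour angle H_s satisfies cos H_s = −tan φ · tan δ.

11.98 hours

The sunset hour angle satisfies cos H_s = −tan φ tan δ = 0.0028, giving H_s = 89.84°.
Day length = 2 H_s / 15° h⁻¹ = 179.68° / 15 = 11.979 h.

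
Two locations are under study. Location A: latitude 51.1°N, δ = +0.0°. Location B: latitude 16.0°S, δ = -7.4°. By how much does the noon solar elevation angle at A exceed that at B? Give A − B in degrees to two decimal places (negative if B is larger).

A: 90° − |51.1 − (0.0)| = 38.90°.
B: 90° − |-16.0 − (-7.4)| = 81.40°.
A − B = 38.90 − 81.40 = -42.50°.

-42.50°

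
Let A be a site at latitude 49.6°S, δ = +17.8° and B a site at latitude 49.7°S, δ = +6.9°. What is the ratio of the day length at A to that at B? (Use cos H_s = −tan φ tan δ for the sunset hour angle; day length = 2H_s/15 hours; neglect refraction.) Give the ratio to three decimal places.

A: H_s = arccos(−tan -49.6° · tan 17.8°) = 67.84°, so 2H_s/15 = 9.0453 h.
B: H_s = arccos(−tan -49.7° · tan 6.9°) = 81.80°, so 2H_s/15 = 10.9067 h.
Ratio A/B = 9.0453 / 10.9067 = 0.8293.

0.829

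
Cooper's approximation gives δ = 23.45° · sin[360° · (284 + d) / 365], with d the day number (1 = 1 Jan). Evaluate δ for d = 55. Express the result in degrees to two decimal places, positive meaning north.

360 × (284 + 55) / 365 = 334.356°; sin(334.356°) = -0.4328.
δ = 23.45 × -0.4328 = -10.149° ≈ -10.15°.

-10.15°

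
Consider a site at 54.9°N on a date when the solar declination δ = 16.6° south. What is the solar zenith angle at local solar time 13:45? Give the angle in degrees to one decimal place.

Hour angle H = 15° × (13.75 − 12) = 26.25°.
cos θ_z = sin(54.9°) sin(-16.6°) + cos(54.9°) cos(-16.6°) cos(26.25°) = -0.2337 + 0.4942 = 0.2605.
θ_z = arccos(0.2605) = 74.90°.

74.9°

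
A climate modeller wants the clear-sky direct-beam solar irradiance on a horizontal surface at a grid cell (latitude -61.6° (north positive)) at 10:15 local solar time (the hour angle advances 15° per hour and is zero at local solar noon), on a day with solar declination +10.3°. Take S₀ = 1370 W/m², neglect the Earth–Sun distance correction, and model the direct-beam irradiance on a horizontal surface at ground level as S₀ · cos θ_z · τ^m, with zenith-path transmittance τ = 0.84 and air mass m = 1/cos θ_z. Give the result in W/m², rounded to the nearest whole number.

Hour angle H = 15° × (10.25 − 12) = -26.25°.
cos θ_z = sin(-61.6°) sin(10.3°) + cos(-61.6°) cos(10.3°) cos(-26.25°) = -0.1573 + 0.4197 = 0.2624.
Air mass m = 1/cos θ_z = 1/0.2624 = 3.811; τ^m = 0.84^3.811 = 0.5146.
Surface direct beam = 1370 × 0.2624 × 0.5146 = 184.99 W/m².

185 W/m²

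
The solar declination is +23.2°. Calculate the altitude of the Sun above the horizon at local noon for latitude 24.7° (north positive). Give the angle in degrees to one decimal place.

88.5°

At local solar noon the hour angle is zero, so the elevation is 90° − |φ − δ| = 90° − |24.7° − (23.2°)| = 90° − 1.5° = 88.5°.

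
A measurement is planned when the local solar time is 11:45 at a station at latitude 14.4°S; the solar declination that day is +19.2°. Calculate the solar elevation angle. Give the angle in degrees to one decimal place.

56.2°

Hour angle H = 15° × (11.75 − 12) = -3.75°.
cos θ_z = sin(-14.4°) sin(19.2°) + cos(-14.4°) cos(19.2°) cos(-3.75°) = -0.0818 + 0.9127 = 0.8309.
θ_z = arccos(0.8309) = 33.81°, so the elevation is 90° − 33.81° = 56.19°.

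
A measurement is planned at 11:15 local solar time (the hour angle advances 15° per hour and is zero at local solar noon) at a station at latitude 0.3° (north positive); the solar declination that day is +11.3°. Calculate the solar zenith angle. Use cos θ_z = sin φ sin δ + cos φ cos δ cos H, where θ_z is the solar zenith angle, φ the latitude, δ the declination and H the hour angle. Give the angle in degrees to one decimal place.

15.7°

Hour angle H = 15° × (11.25 − 12) = -11.25°.
With φ = 0.3°, δ = 11.3°, H = -11.25°: sin φ sin δ = 0.0010, cos φ cos δ cos H = 0.9618, so cos θ_z = 0.9628.
θ_z = arccos(0.9628) = 15.68°.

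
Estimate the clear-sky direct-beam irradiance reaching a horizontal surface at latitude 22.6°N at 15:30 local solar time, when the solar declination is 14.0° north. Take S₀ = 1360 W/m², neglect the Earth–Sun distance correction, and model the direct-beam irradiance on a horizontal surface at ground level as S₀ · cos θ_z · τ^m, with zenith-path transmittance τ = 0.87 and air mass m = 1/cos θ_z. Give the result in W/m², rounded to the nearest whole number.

Hour angle H = 15° × (15.5 − 12) = 52.50°.
With φ = 22.6°, δ = 14.0°, H = 52.50°: sin φ sin δ = 0.0930, cos φ cos δ cos H = 0.5453, so cos θ_z = 0.6383.
Air mass m = 1/cos θ_z = 1/0.6383 = 1.567; τ^m = 0.87^1.567 = 0.8039.
Surface direct beam = 1360 × 0.6383 × 0.8039 = 697.86 W/m².

698 W/m²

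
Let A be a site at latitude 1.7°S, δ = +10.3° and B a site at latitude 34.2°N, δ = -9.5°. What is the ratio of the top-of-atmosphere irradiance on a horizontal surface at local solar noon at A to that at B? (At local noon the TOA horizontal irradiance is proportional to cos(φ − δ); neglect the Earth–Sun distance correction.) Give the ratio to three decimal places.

A: cos θ_z = cos(-1.7° − (10.3°)) = 0.9781.
B: cos θ_z = cos(34.2° − (-9.5°)) = 0.7230.
Ratio A/B = 0.9781 / 0.7230 = 1.3528.

1.353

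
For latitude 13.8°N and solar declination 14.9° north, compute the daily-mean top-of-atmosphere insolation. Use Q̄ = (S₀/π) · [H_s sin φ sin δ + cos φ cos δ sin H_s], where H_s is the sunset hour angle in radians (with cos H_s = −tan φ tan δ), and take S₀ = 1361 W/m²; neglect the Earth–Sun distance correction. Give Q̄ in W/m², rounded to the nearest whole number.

449 W/m²

cos H_s = −tan(13.8°) · tan(14.9°) = -0.0654, so H_s = arccos(-0.0654) = 93.75°. In radians, H_s = 1.6362.
H_s sin φ sin δ = 1.6362 × 0.2385 × 0.2571 = 0.1003.
cos φ cos δ sin H_s = 0.9711 × 0.9664 × 0.9979 = 0.9365.
Q̄ = (1361/π) × (0.1003 + 0.9365) = 433.22 × 1.0368 = 449.16 W/m².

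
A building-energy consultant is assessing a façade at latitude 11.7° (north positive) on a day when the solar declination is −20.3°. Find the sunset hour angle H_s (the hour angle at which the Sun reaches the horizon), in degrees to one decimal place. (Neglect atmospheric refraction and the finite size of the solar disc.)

85.6°

The sunset hour angle satisfies cos H_s = −tan φ tan δ = 0.0766, giving H_s = 85.61°.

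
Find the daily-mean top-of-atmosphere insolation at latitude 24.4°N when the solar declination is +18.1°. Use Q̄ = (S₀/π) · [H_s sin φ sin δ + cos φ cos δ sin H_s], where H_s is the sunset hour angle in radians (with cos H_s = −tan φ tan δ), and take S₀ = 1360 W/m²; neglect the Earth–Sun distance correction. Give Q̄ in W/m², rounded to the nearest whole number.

The sunset hour angle satisfies cos H_s = −tan φ tan δ = -0.1483, giving H_s = 98.53°. In radians, H_s = 1.7197.
H_s sin φ sin δ = 1.7197 × 0.4131 × 0.3107 = 0.2207.
cos φ cos δ sin H_s = 0.9107 × 0.9505 × 0.9889 = 0.8560.
Q̄ = (1360/π) × (0.2207 + 0.8560) = 432.90 × 1.0767 = 466.10 W/m².

466 W/m²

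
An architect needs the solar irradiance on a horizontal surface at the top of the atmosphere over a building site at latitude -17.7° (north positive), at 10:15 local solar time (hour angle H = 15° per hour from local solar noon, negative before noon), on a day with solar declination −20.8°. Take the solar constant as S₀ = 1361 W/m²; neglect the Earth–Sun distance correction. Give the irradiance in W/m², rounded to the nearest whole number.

Hour angle H = 15° × (10.25 − 12) = -26.25°.
With φ = -17.7°, δ = -20.8°, H = -26.25°: sin φ sin δ = 0.1080, cos φ cos δ cos H = 0.7987, so cos θ_z = 0.9067.
Top-of-atmosphere irradiance = S₀ cos θ_z = 1361 × 0.9067 = 1234.02 W/m².

1234 W/m²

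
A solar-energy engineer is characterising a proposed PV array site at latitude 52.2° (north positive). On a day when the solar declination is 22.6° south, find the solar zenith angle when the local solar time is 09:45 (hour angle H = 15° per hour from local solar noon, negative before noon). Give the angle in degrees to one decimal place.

80.4°

Hour angle H = 15° × (9.75 − 12) = -33.75°.
cos θ_z = sin(52.2°) sin(-22.6°) + cos(52.2°) cos(-22.6°) cos(-33.75°) = -0.3037 + 0.4705 = 0.1668.
θ_z = arccos(0.1668) = 80.40°.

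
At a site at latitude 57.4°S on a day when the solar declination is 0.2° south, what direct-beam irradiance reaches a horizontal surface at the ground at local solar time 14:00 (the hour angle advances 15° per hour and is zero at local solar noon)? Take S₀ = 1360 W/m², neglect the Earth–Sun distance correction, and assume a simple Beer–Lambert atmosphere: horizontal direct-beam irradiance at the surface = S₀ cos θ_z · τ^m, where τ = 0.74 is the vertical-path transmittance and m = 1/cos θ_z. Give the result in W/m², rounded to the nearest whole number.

336 W/m²

Hour angle H = 15° × (14 − 12) = 30.00°.
cos θ_z = sin φ sin δ + cos φ cos δ cos H = (-0.8425)(-0.0035) + (0.5388)(1.0000)(0.8660) = 0.4695.
Air mass m = 1/cos θ_z = 1/0.4695 = 2.130; τ^m = 0.74^2.130 = 0.5266.
Surface direct beam = 1360 × 0.4695 × 0.5266 = 336.24 W/m².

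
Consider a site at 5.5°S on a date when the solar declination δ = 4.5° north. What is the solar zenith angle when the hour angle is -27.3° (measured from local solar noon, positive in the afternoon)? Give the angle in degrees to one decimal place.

29.0°

cos θ_z = sin φ sin δ + cos φ cos δ cos H = (-0.0958)(0.0785) + (0.9954)(0.9969)(0.8886) = 0.8743.
θ_z = arccos(0.8743) = 29.04°.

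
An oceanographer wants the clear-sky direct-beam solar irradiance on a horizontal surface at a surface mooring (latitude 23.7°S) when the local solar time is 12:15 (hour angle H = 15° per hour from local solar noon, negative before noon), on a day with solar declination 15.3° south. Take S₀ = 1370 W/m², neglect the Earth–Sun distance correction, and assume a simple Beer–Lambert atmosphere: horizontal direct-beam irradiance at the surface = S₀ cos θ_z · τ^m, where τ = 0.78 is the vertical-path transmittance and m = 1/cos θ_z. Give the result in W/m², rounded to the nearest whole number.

Hour angle H = 15° × (12.25 − 12) = 3.75°.
cos θ_z = sin φ sin δ + cos φ cos δ cos H = (-0.4019)(-0.2639) + (0.9157)(0.9646)(0.9979) = 0.9875.
Air mass m = 1/cos θ_z = 1/0.9875 = 1.013; τ^m = 0.78^1.013 = 0.7775.
Surface direct beam = 1370 × 0.9875 × 0.7775 = 1051.86 W/m².

1052 W/m²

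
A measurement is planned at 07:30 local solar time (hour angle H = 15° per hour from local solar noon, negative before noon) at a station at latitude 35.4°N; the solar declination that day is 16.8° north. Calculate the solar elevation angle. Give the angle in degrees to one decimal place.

27.8°

Hour angle H = 15° × (7.5 − 12) = -67.50°.
cos θ_z = sin(35.4°) sin(16.8°) + cos(35.4°) cos(16.8°) cos(-67.50°) = 0.1674 + 0.2986 = 0.4660.
θ_z = arccos(0.4660) = 62.23°, so the elevation is 90° − 62.23° = 27.77°.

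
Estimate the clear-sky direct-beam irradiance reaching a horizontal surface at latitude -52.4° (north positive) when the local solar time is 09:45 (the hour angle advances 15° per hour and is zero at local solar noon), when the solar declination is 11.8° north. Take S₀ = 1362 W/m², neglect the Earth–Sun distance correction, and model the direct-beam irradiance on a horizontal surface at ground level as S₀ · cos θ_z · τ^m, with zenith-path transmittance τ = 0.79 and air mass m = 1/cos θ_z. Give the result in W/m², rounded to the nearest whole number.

Hour angle H = 15° × (9.75 − 12) = -33.75°.
cos θ_z = sin φ sin δ + cos φ cos δ cos H = (-0.7923)(0.2045) + (0.6101)(0.9789)(0.8315) = 0.3346.
Air mass m = 1/cos θ_z = 1/0.3346 = 2.989; τ^m = 0.79^2.989 = 0.4943.
Surface direct beam = 1362 × 0.3346 × 0.4943 = 225.26 W/m².

225 W/m²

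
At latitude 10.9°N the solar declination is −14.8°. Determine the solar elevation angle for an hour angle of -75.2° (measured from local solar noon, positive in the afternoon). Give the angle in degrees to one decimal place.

cos θ_z = sin φ sin δ + cos φ cos δ cos H = (0.1891)(-0.2554) + (0.9820)(0.9668)(0.2554) = 0.1942.
θ_z = arccos(0.1942) = 78.80°, so the elevation is 90° − 78.80° = 11.20°.

11.2°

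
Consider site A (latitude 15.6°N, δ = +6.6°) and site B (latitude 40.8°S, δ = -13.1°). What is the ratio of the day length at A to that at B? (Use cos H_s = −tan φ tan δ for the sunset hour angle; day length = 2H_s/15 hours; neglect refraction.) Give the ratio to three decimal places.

0.904

A: H_s = arccos(−tan 15.6° · tan 6.6°) = 91.85°, so 2H_s/15 = 12.2467 h.
B: H_s = arccos(−tan -40.8° · tan -13.1°) = 101.59°, so 2H_s/15 = 13.5453 h.
Ratio A/B = 12.2467 / 13.5453 = 0.9041.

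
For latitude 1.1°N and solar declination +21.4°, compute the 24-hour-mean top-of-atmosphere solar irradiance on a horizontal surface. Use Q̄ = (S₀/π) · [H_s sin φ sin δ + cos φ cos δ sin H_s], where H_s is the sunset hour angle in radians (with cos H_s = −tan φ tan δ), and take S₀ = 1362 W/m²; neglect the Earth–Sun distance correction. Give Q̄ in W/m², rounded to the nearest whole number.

408 W/m²

The sunset hour angle satisfies cos H_s = −tan φ tan δ = -0.0075, giving H_s = 90.43°. In radians, H_s = 1.5783.
H_s sin φ sin δ = 1.5783 × 0.0192 × 0.3649 = 0.0111.
cos φ cos δ sin H_s = 0.9998 × 0.9311 × 1.0000 = 0.9309.
Q̄ = (1362/π) × (0.0111 + 0.9309) = 433.54 × 0.9420 = 408.39 W/m².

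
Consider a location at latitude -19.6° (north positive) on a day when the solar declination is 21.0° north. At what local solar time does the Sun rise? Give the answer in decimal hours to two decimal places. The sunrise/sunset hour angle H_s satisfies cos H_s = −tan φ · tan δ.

−tan φ tan δ = −(-0.3561)(0.3839) = 0.1367; H_s = arccos(0.1367) = 82.14°.
Sunrise is at 12 − H_s/15 = 12 − 5.476 = 6.524 h local solar time.

6.52 h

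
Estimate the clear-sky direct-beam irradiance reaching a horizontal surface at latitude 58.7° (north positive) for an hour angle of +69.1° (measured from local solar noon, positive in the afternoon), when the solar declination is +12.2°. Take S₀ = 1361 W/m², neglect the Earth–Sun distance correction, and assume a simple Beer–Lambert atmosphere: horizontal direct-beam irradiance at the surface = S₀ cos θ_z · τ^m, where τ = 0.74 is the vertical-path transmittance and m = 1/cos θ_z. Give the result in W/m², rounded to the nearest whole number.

214 W/m²

With φ = 58.7°, δ = 12.2°, H = 69.10°: sin φ sin δ = 0.1806, cos φ cos δ cos H = 0.1811, so cos θ_z = 0.3617.
Air mass m = 1/cos θ_z = 1/0.3617 = 2.765; τ^m = 0.74^2.765 = 0.4349.
Surface direct beam = 1361 × 0.3617 × 0.4349 = 214.09 W/m².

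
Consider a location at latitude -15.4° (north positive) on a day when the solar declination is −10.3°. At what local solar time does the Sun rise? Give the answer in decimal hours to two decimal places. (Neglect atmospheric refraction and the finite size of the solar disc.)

−tan φ tan δ = −(-0.2754)(-0.1817) = -0.0500; H_s = arccos(-0.0500) = 92.87°.
Sunrise is at 12 − H_s/15 = 12 − 6.191 = 5.809 h local solar time.

5.81 h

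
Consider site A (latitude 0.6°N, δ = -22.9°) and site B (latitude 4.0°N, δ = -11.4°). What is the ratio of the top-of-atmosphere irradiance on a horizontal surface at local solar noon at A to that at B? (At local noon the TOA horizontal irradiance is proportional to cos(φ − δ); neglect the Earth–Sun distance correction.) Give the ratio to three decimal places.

0.951

A: cos θ_z = cos(0.6° − (-22.9°)) = 0.9171.
B: cos θ_z = cos(4.0° − (-11.4°)) = 0.9641.
Ratio A/B = 0.9171 / 0.9641 = 0.9512.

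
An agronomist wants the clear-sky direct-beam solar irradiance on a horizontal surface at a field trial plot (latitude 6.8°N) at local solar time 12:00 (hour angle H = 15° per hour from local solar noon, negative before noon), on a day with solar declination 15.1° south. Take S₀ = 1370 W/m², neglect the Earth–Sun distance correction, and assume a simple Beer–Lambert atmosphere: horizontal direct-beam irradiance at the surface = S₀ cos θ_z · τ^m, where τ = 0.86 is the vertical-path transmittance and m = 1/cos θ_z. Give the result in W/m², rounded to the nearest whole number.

Hour angle H = 15° × (12 − 12) = 0.00°.
With φ = 6.8°, δ = -15.1°, H = 0.00°: sin φ sin δ = -0.0308, cos φ cos δ cos H = 0.9587, so cos θ_z = 0.9279.
Air mass m = 1/cos θ_z = 1/0.9279 = 1.078; τ^m = 0.86^1.078 = 0.8499.
Surface direct beam = 1370 × 0.9279 × 0.8499 = 1080.41 W/m².

1080 W/m²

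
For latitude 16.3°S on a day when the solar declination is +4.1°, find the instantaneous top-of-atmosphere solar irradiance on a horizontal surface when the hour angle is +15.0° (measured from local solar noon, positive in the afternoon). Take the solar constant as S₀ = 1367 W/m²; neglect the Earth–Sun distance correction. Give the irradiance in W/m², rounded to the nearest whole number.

With φ = -16.3°, δ = 4.1°, H = 15.00°: sin φ sin δ = -0.0201, cos φ cos δ cos H = 0.9247, so cos θ_z = 0.9046.
Top-of-atmosphere irradiance = S₀ cos θ_z = 1367 × 0.9046 = 1236.59 W/m².

1237 W/m²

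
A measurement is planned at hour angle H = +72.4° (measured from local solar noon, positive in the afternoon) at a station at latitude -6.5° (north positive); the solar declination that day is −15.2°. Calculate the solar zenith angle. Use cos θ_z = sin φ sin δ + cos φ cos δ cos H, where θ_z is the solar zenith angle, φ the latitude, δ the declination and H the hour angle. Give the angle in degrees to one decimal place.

With φ = -6.5°, δ = -15.2°, H = 72.40°: sin φ sin δ = 0.0297, cos φ cos δ cos H = 0.2899, so cos θ_z = 0.3196.
θ_z = arccos(0.3196) = 71.36°.

71.4°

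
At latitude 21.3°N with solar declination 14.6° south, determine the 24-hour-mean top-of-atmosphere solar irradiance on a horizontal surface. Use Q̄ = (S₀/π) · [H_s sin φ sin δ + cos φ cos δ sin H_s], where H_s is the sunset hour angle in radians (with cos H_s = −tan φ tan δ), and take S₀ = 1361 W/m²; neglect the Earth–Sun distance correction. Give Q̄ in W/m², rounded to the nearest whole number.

330 W/m²

−tan φ tan δ = −(0.3899)(-0.2605) = 0.1016; H_s = arccos(0.1016) = 84.17°. In radians, H_s = 1.4690.
H_s sin φ sin δ = 1.4690 × 0.3633 × -0.2521 = -0.1345.
cos φ cos δ sin H_s = 0.9317 × 0.9677 × 0.9948 = 0.8969.
Q̄ = (1361/π) × (-0.1345 + 0.8969) = 433.22 × 0.7624 = 330.29 W/m².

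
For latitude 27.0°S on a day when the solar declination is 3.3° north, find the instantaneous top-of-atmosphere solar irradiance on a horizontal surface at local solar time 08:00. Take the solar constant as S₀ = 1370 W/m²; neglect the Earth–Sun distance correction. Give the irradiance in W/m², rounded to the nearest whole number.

Hour angle H = 15° × (8 − 12) = -60.00°.
With φ = -27.0°, δ = 3.3°, H = -60.00°: sin φ sin δ = -0.0261, cos φ cos δ cos H = 0.4448, so cos θ_z = 0.4187.
Top-of-atmosphere irradiance = S₀ cos θ_z = 1370 × 0.4187 = 573.62 W/m².

574 W/m²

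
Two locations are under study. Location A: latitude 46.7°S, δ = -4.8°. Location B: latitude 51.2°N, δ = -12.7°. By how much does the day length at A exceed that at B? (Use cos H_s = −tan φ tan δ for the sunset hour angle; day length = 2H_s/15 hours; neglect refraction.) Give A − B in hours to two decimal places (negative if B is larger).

A: H_s = arccos(−tan -46.7° · tan -4.8°) = 95.11°, so 2H_s/15 = 12.6813 h.
B: H_s = arccos(−tan 51.2° · tan -12.7°) = 73.72°, so 2H_s/15 = 9.8293 h.
A − B = 12.6813 − 9.8293 = 2.8520 h.

+2.85 h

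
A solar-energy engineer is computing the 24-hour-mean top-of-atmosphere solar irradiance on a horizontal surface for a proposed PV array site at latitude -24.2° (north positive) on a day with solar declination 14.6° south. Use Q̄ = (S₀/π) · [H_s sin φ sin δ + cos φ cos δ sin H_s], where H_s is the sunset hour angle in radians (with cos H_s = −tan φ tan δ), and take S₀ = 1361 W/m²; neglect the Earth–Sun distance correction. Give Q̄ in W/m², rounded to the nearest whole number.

455 W/m²

−tan φ tan δ = −(-0.4494)(-0.2605) = -0.1171; H_s = arccos(-0.1171) = 96.72°. In radians, H_s = 1.6881.
H_s sin φ sin δ = 1.6881 × -0.4099 × -0.2521 = 0.1744.
cos φ cos δ sin H_s = 0.9121 × 0.9677 × 0.9931 = 0.8765.
Q̄ = (1361/π) × (0.1744 + 0.8765) = 433.22 × 1.0509 = 455.27 W/m².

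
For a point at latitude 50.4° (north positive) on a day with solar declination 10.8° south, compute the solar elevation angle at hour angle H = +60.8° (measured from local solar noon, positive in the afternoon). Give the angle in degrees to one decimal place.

9.3°

cos θ_z = sin φ sin δ + cos φ cos δ cos H = (0.7705)(-0.1874) + (0.6374)(0.9823)(0.4879) = 0.1611.
θ_z = arccos(0.1611) = 80.73°, so the elevation is 90° − 80.73° = 9.27°.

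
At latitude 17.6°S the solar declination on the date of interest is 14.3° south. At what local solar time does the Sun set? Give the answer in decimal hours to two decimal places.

The sunset hour angle satisfies cos H_s = −tan φ tan δ = -0.0809, giving H_s = 94.64°.
Sunset is at 12 + H_s/15 = 12 + 6.309 = 18.309 h local solar time.

18.31 h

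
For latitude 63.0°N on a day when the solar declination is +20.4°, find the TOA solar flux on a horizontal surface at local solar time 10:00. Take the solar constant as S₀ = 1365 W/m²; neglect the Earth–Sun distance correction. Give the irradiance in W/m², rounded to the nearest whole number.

927 W/m²

Hour angle H = 15° × (10 − 12) = -30.00°.
cos θ_z = sin φ sin δ + cos φ cos δ cos H = (0.8910)(0.3486) + (0.4540)(0.9373)(0.8660) = 0.6791.
Top-of-atmosphere irradiance = S₀ cos θ_z = 1365 × 0.6791 = 926.97 W/m².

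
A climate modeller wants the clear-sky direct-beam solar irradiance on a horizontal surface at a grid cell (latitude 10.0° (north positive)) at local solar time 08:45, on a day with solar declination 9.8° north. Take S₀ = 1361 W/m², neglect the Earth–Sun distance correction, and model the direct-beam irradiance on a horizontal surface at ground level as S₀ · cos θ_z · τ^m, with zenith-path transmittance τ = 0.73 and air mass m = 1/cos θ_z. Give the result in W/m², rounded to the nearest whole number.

Hour angle H = 15° × (8.75 − 12) = -48.75°.
With φ = 10.0°, δ = 9.8°, H = -48.75°: sin φ sin δ = 0.0296, cos φ cos δ cos H = 0.6399, so cos θ_z = 0.6695.
Air mass m = 1/cos θ_z = 1/0.6695 = 1.494; τ^m = 0.73^1.494 = 0.6249.
Surface direct beam = 1361 × 0.6695 × 0.6249 = 569.40 W/m².

569 W/m²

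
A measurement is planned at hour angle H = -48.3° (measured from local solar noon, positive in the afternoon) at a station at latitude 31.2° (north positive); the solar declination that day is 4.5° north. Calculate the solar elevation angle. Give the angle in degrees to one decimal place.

37.4°

cos θ_z = sin φ sin δ + cos φ cos δ cos H = (0.5180)(0.0785) + (0.8554)(0.9969)(0.6652) = 0.6079.
θ_z = arccos(0.6079) = 52.56°, so the elevation is 90° − 52.56° = 37.44°.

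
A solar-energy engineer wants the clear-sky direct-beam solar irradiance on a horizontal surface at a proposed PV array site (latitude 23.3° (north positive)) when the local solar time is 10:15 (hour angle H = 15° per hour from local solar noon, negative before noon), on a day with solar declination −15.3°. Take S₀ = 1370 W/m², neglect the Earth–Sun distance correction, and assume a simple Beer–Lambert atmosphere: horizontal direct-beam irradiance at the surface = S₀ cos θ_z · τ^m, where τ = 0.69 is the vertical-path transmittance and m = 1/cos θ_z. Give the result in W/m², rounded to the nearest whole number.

552 W/m²

Hour angle H = 15° × (10.25 − 12) = -26.25°.
cos θ_z = sin φ sin δ + cos φ cos δ cos H = (0.3955)(-0.2639) + (0.9184)(0.9646)(0.8969) = 0.6902.
Air mass m = 1/cos θ_z = 1/0.6902 = 1.449; τ^m = 0.69^1.449 = 0.5841.
Surface direct beam = 1370 × 0.6902 × 0.5841 = 552.31 W/m².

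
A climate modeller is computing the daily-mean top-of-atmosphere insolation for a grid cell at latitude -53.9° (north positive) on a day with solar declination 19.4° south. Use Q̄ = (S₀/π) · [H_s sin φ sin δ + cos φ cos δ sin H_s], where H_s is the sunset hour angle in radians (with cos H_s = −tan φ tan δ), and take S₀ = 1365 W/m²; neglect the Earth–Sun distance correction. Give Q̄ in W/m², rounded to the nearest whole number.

453 W/m²

cos H_s = −tan(-53.9°) · tan(-19.4°) = -0.4829, so H_s = arccos(-0.4829) = 118.87°. In radians, H_s = 2.0747.
H_s sin φ sin δ = 2.0747 × -0.8080 × -0.3322 = 0.5569.
cos φ cos δ sin H_s = 0.5892 × 0.9432 × 0.8757 = 0.4867.
Q̄ = (1365/π) × (0.5569 + 0.4867) = 434.49 × 1.0436 = 453.43 W/m².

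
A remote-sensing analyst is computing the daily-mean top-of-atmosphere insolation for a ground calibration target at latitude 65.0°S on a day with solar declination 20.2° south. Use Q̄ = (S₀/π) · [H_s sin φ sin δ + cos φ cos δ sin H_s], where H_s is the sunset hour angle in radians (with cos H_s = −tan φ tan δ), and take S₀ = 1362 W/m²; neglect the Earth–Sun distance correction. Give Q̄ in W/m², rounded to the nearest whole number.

442 W/m²

The sunset hour angle satisfies cos H_s = −tan φ tan δ = -0.7890, giving H_s = 142.09°. In radians, H_s = 2.4799.
H_s sin φ sin δ = 2.4799 × -0.9063 × -0.3453 = 0.7761.
cos φ cos δ sin H_s = 0.4226 × 0.9385 × 0.6145 = 0.2437.
Q̄ = (1362/π) × (0.7761 + 0.2437) = 433.54 × 1.0198 = 442.12 W/m².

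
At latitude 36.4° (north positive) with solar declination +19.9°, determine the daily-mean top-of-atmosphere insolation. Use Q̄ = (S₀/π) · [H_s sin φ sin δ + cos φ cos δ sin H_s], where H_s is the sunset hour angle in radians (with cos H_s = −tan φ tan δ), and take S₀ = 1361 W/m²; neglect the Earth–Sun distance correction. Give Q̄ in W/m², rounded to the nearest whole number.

cos H_s = −tan(36.4°) · tan(19.9°) = -0.2669, so H_s = arccos(-0.2669) = 105.48°. In radians, H_s = 1.8410.
H_s sin φ sin δ = 1.8410 × 0.5934 × 0.3404 = 0.3719.
cos φ cos δ sin H_s = 0.8049 × 0.9403 × 0.9637 = 0.7294.
Q̄ = (1361/π) × (0.3719 + 0.7294) = 433.22 × 1.1013 = 477.11 W/m².

477 W/m²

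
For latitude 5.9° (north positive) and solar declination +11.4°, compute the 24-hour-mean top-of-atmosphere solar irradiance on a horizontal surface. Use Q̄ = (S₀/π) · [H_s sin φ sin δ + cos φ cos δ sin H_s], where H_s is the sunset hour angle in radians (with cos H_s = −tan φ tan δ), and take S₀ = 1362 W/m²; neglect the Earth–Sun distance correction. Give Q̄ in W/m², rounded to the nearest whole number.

437 W/m²

−tan φ tan δ = −(0.1033)(0.2016) = -0.0208; H_s = arccos(-0.0208) = 91.19°. In radians, H_s = 1.5916.
H_s sin φ sin δ = 1.5916 × 0.1028 × 0.1977 = 0.0323.
cos φ cos δ sin H_s = 0.9947 × 0.9803 × 0.9998 = 0.9749.
Q̄ = (1362/π) × (0.0323 + 0.9749) = 433.54 × 1.0072 = 436.66 W/m².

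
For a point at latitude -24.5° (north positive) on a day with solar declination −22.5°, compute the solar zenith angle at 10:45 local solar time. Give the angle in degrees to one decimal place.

Hour angle H = 15° × (10.75 − 12) = -18.75°.
cos θ_z = sin(-24.5°) sin(-22.5°) + cos(-24.5°) cos(-22.5°) cos(-18.75°) = 0.1587 + 0.7961 = 0.9548.
θ_z = arccos(0.9548) = 17.29°.

17.3°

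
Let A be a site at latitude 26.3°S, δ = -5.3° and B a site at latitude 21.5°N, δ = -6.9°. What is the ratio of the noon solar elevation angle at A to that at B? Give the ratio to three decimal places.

A: 90° − |-26.3 − (-5.3)| = 69.00°.
B: 90° − |21.5 − (-6.9)| = 61.60°.
Ratio A/B = 69.0000 / 61.6000 = 1.1201.

1.120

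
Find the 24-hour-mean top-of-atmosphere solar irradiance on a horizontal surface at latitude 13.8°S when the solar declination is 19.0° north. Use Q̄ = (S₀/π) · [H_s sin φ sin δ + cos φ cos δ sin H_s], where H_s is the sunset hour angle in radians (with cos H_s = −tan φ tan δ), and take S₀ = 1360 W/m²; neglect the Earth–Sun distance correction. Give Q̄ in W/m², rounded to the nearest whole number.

346 W/m²

−tan φ tan δ = −(-0.2456)(0.3443) = 0.0846; H_s = arccos(0.0846) = 85.15°. In radians, H_s = 1.4861.
H_s sin φ sin δ = 1.4861 × -0.2385 × 0.3256 = -0.1154.
cos φ cos δ sin H_s = 0.9711 × 0.9455 × 0.9964 = 0.9149.
Q̄ = (1360/π) × (-0.1154 + 0.9149) = 432.90 × 0.7995 = 346.10 W/m².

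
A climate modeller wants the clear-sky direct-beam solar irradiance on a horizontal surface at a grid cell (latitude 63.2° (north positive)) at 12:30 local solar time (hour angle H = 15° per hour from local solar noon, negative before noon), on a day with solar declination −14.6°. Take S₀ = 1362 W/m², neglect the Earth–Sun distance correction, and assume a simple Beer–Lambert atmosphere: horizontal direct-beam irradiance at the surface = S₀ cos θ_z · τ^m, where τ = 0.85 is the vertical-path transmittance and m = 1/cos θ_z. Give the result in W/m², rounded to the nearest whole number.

Hour angle H = 15° × (12.5 − 12) = 7.50°.
cos θ_z = sin(63.2°) sin(-14.6°) + cos(63.2°) cos(-14.6°) cos(7.50°) = -0.2250 + 0.4326 = 0.2076.
Air mass m = 1/cos θ_z = 1/0.2076 = 4.817; τ^m = 0.85^4.817 = 0.4571.
Surface direct beam = 1362 × 0.2076 × 0.4571 = 129.25 W/m².

129 W/m²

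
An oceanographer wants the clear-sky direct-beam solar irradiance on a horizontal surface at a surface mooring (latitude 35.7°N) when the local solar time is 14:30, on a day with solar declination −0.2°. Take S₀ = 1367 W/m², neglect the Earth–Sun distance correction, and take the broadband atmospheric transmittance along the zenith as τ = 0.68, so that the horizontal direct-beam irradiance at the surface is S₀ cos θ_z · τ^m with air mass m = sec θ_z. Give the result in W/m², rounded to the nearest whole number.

Hour angle H = 15° × (14.5 − 12) = 37.50°.
cos θ_z = sin(35.7°) sin(-0.2°) + cos(35.7°) cos(-0.2°) cos(37.50°) = -0.0020 + 0.6443 = 0.6423.
Air mass m = 1/cos θ_z = 1/0.6423 = 1.557; τ^m = 0.68^1.557 = 0.5486.
Surface direct beam = 1367 × 0.6423 × 0.5486 = 481.68 W/m².

482 W/m²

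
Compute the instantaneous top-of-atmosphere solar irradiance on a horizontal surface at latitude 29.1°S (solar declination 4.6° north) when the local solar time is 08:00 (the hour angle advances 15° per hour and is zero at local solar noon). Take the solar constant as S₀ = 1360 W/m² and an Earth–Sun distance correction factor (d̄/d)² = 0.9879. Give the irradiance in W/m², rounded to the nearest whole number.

Hour angle H = 15° × (8 − 12) = -60.00°.
cos θ_z = sin(-29.1°) sin(4.6°) + cos(-29.1°) cos(4.6°) cos(-60.00°) = -0.0390 + 0.4355 = 0.3965.
Top-of-atmosphere irradiance = S₀ (d̄/d)² cos θ_z = 1360 × 0.9879 × 0.3965 = 532.72 W/m².

533 W/m²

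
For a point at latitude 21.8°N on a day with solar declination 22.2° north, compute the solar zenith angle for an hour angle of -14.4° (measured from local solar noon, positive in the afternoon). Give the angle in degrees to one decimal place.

cos θ_z = sin(21.8°) sin(22.2°) + cos(21.8°) cos(22.2°) cos(-14.40°) = 0.1403 + 0.8326 = 0.9729.
θ_z = arccos(0.9729) = 13.37°.

13.4°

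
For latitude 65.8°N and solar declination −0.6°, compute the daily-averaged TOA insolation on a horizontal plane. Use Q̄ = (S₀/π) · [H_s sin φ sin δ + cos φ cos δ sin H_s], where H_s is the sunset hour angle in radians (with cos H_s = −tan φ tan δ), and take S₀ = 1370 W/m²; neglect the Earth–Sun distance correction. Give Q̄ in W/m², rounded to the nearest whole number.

−tan φ tan δ = −(2.2251)(-0.0105) = 0.0234; H_s = arccos(0.0234) = 88.66°. In radians, H_s = 1.5474.
H_s sin φ sin δ = 1.5474 × 0.9121 × -0.0105 = -0.0148.
cos φ cos δ sin H_s = 0.4099 × 0.9999 × 0.9997 = 0.4097.
Q̄ = (1370/π) × (-0.0148 + 0.4097) = 436.08 × 0.3949 = 172.21 W/m².

172 W/m²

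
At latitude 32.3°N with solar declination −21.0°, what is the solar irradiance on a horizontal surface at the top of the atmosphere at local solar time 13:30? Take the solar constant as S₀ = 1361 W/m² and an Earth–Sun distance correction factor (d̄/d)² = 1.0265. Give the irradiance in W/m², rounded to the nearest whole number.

751 W/m²

Hour angle H = 15° × (13.5 − 12) = 22.50°.
With φ = 32.3°, δ = -21.0°, H = 22.50°: sin φ sin δ = -0.1915, cos φ cos δ cos H = 0.7291, so cos θ_z = 0.5376.
Top-of-atmosphere irradiance = S₀ (d̄/d)² cos θ_z = 1361 × 1.0265 × 0.5376 = 751.06 W/m².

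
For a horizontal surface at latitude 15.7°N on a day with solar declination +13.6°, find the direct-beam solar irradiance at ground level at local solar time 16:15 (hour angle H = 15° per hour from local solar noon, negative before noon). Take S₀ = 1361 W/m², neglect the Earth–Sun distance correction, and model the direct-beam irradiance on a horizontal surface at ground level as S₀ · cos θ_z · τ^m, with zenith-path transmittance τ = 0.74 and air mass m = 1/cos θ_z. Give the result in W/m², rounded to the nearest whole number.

346 W/m²

Hour angle H = 15° × (16.25 − 12) = 63.75°.
cos θ_z = sin φ sin δ + cos φ cos δ cos H = (0.2706)(0.2351) + (0.9627)(0.9720)(0.4423) = 0.4775.
Air mass m = 1/cos θ_z = 1/0.4775 = 2.094; τ^m = 0.74^2.094 = 0.5323.
Surface direct beam = 1361 × 0.4775 × 0.5323 = 345.93 W/m².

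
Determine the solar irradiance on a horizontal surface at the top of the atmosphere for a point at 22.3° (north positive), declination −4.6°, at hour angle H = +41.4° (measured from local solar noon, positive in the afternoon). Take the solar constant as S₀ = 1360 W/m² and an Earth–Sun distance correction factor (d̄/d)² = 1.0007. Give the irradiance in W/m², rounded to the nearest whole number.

cos θ_z = sin φ sin δ + cos φ cos δ cos H = (0.3795)(-0.0802) + (0.9252)(0.9968)(0.7501) = 0.6613.
Top-of-atmosphere irradiance = S₀ (d̄/d)² cos θ_z = 1360 × 1.0007 × 0.6613 = 900.00 W/m².

900 W/m²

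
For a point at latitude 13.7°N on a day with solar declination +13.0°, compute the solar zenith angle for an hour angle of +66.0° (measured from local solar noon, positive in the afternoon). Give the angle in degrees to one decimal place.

cos θ_z = sin φ sin δ + cos φ cos δ cos H = (0.2368)(0.2250) + (0.9715)(0.9744)(0.4067) = 0.4383.
θ_z = arccos(0.4383) = 64.00°.

64.0°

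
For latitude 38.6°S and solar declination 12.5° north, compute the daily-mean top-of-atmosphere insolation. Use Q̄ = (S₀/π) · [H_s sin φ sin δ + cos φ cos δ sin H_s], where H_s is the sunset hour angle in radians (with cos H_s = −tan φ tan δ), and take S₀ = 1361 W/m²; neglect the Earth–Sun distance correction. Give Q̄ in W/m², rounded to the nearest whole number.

cos H_s = −tan(-38.6°) · tan(12.5°) = 0.1770, so H_s = arccos(0.1770) = 79.80°. In radians, H_s = 1.3928.
H_s sin φ sin δ = 1.3928 × -0.6239 × 0.2164 = -0.1880.
cos φ cos δ sin H_s = 0.7815 × 0.9763 × 0.9842 = 0.7509.
Q̄ = (1361/π) × (-0.1880 + 0.7509) = 433.22 × 0.5629 = 243.86 W/m².

244 W/m²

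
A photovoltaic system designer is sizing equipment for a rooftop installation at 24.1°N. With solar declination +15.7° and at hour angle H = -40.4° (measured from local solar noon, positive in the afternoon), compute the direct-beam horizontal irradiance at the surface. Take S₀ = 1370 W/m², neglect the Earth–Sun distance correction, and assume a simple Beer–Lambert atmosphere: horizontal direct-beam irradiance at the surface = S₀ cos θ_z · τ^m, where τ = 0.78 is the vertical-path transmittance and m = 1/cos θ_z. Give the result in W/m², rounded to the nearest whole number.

777 W/m²

cos θ_z = sin(24.1°) sin(15.7°) + cos(24.1°) cos(15.7°) cos(-40.40°) = 0.1105 + 0.6692 = 0.7797.
Air mass m = 1/cos θ_z = 1/0.7797 = 1.283; τ^m = 0.78^1.283 = 0.7270.
Surface direct beam = 1370 × 0.7797 × 0.7270 = 776.57 W/m².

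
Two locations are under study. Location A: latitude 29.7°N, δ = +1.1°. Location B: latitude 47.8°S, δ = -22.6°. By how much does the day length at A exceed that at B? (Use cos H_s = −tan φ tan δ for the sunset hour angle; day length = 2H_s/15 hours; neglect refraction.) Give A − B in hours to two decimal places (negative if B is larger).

-3.56 h

A: H_s = arccos(−tan 29.7° · tan 1.1°) = 90.63°, so 2H_s/15 = 12.0840 h.
B: H_s = arccos(−tan -47.8° · tan -22.6°) = 117.33°, so 2H_s/15 = 15.6440 h.
A − B = 12.0840 − 15.6440 = -3.5600 h.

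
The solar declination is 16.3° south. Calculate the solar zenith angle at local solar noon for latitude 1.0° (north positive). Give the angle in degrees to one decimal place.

At local solar noon the hour angle is zero, so the zenith angle is |φ − δ| = |1.0° − (-16.3°)| = 17.3°.

17.3°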